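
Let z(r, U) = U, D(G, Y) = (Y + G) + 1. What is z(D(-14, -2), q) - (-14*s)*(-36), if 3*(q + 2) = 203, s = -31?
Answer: 47069/3 ≈ 15690.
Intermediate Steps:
q = 197/3 (q = -2 + (1/3)*203 = -2 + 203/3 = 197/3 ≈ 65.667)
D(G, Y) = 1 + G + Y (D(G, Y) = (G + Y) + 1 = 1 + G + Y)
z(D(-14, -2), q) - (-14*s)*(-36) = 197/3 - (-14*(-31))*(-36) = 197/3 - 434*(-36) = 197/3 - 1*(-15624) = 197/3 + 15624 = 47069/3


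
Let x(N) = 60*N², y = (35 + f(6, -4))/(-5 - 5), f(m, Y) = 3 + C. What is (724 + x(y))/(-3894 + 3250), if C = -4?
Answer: -1772/805 ≈ -2.2012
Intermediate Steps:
f(m, Y) = -1 (f(m, Y) = 3 - 4 = -1)
y = -17/5 (y = (35 - 1)/(-5 - 5) = 34/(-10) = 34*(-⅒) = -17/5 ≈ -3.4000)
(724 + x(y))/(-3894 + 3250) = (724 + 60*(-17/5)²)/(-3894 + 3250) = (724 + 60*(289/25))/(-644) = (724 + 3468/5)*(-1/644) = (7088/5)*(-1/644) = -1772/805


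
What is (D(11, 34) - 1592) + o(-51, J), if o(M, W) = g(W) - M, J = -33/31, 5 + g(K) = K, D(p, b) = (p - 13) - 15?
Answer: -48486/31 ≈ -1564.1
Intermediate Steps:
D(p, b) = -28 + p (D(p, b) = (-13 + p) - 15 = -28 + p)
g(K) = -5 + K
J = -33/31 (J = -33*1/31 = -33/31 ≈ -1.0645)
o(M, W) = -5 + W - M (o(M, W) = (-5 + W) - M = -5 + W - M)
(D(11, 34) - 1592) + o(-51, J) = ((-28 + 11) - 1592) + (-5 - 33/31 - 1*(-51)) = (-17 - 1592) + (-5 - 33/31 + 51) = -1609 + 1393/31 = -48486/31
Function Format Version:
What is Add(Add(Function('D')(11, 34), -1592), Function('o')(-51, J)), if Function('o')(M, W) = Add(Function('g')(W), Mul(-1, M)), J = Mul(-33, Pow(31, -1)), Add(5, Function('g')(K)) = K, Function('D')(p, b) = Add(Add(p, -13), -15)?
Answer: Rational(-48486, 31) ≈ -1564.1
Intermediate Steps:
Function('D')(p, b) = Add(-28, p) (Function('D')(p, b) = Add(Add(-13, p), -15) = Add(-28, p))
Function('g')(K) = Add(-5, K)
J = Rational(-33, 31) (J = Mul(-33, Rational(1, 31)) = Rational(-33, 31) ≈ -1.0645)
Function('o')(M, W) = Add(-5, W, Mul(-1, M)) (Function('o')(M, W) = Add(Add(-5, W), Mul(-1, M)) = Add(-5, W, Mul(-1, M)))
Add(Add(Function('D')(11, 34), -1592), Function('o')(-51, J)) = Add(Add(Add(-28, 11), -1592), Add(-5, Rational(-33, 31), Mul(-1, -51))) = Add(Add(-17, -1592), Add(-5, Rational(-33, 31), 51)) = Add(-1609, Rational(1393, 31)) = Rational(-48486, 31)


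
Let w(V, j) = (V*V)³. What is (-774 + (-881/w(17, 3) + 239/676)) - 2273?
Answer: -49712120490833/16316996644 ≈ -3046.6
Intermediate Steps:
w(V, j) = V⁶ (w(V, j) = (V²)³ = V⁶)
(-774 + (-881/w(17, 3) + 239/676)) - 2273 = (-774 + (-881/(17⁶) + 239/676)) - 2273 = (-774 + (-881/24137569 + 239*(1/676))) - 2273 = (-774 + (-881*1/24137569 + 239/676)) - 2273 = (-774 + (-881/24137569 + 239/676)) - 2273 = (-774 + 5768283435/16316996644) - 2273 = -12623587119021/16316996644 - 2273 = -49712120490833/16316996644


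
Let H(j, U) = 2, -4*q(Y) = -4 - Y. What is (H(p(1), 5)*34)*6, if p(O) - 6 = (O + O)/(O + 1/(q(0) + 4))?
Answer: 408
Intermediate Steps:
q(Y) = 1 + Y/4 (q(Y) = -(-4 - Y)/4 = 1 + Y/4)
p(O) = 6 + 2*O/(1/5 + O) (p(O) = 6 + (O + O)/(O + 1/((1 + (1/4)*0) + 4)) = 6 + (2*O)/(O + 1/((1 + 0) + 4)) = 6 + (2*O)/(O + 1/(1 + 4)) = 6 + (2*O)/(O + 1/5) = 6 + (2*O)/(1/5 + O) = 6 + 2*O/(1/5 + O))
(H(p(1), 5)*34)*6 = (2*34)*6 = 68*6 = 408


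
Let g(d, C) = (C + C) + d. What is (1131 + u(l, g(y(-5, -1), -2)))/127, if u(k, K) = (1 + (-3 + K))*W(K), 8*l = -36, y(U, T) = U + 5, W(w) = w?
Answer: 1155/127 ≈ 9.0945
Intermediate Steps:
y(U, T) = 5 + U
l = -9/2 (l = (⅛)*(-36) = -9/2 ≈ -4.5000)
g(d, C) = d + 2*C (g(d, C) = 2*C + d = d + 2*C)
u(k, K) = K*(-2 + K) (u(k, K) = (1 + (-3 + K))*K = (-2 + K)*K = K*(-2 + K))
(1131 + u(l, g(y(-5, -1), -2)))/127 = (1131 + ((5 - 5) + 2*(-2))*(-2 + ((5 - 5) + 2*(-2))))/127 = (1131 + (0 - 4)*(-2 + (0 - 4)))/127 = (1131 - 4*(-2 - 4))/127 = (1131 - 4*(-6))/127 = (1131 + 24)/127 = (1/127)*1155 = 1155/127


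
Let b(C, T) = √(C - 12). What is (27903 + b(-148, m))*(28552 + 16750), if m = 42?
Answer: 1264061706 + 181208*I*√10 ≈ 1.2641e+9 + 5.7303e+5*I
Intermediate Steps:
b(C, T) = √(-12 + C)
(27903 + b(-148, m))*(28552 + 16750) = (27903 + √(-12 - 148))*(28552 + 16750) = (27903 + √(-160))*45302 = (27903 + 4*I*√10)*45302 = 1264061706 + 181208*I*√10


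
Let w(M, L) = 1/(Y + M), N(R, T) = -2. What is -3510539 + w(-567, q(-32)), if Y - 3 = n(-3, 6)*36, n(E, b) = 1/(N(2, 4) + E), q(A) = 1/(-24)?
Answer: -10026099389/2856 ≈ -3.5105e+6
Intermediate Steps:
q(A) = -1/24
n(E, b) = 1/(-2 + E)
Y = -21/5 (Y = 3 + 36/(-2 - 3) = 3 + 36/(-5) = 3 - 1/5*36 = 3 - 36/5 = -21/5 ≈ -4.2000)
w(M, L) = 1/(-21/5 + M)
-3510539 + w(-567, q(-32)) = -3510539 + 5/(-21 + 5*(-567)) = -3510539 + 5/(-21 - 2835) = -3510539 + 5/(-2856) = -3510539 + 5*(-1/2856) = -3510539 - 5/2856 = -10026099389/2856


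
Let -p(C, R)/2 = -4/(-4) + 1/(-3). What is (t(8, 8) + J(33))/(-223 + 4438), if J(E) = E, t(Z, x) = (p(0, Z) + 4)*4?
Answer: 131/12645 ≈ 0.010360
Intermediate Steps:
p(C, R) = -4/3 (p(C, R) = -2*(-4/(-4) + 1/(-3)) = -2*(-4*(-1/4) + 1*(-1/3)) = -2*(1 - 1/3) = -2*2/3 = -4/3)
t(Z, x) = 32/3 (t(Z, x) = (-4/3 + 4)*4 = (8/3)*4 = 32/3)
(t(8, 8) + J(33))/(-223 + 4438) = (32/3 + 33)/(-223 + 4438) = (131/3)/4215 = (131/3)*(1/4215) = 131/12645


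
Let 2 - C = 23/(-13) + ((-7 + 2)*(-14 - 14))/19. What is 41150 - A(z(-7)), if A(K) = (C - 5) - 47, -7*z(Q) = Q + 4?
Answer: 10177783/247 ≈ 41206.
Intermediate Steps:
z(Q) = -4/7 - Q/7 (z(Q) = -(Q + 4)/7 = -(4 + Q)/7 = -4/7 - Q/7)
C = -889/247 (C = 2 - (23/(-13) + ((-7 + 2)*(-14 - 14))/19) = 2 - (23*(-1/13) - 5*(-28)*(1/19)) = 2 - (-23/13 + 140*(1/19)) = 2 - (-23/13 + 140/19) = 2 - 1*1383/247 = 2 - 1383/247 = -889/247 ≈ -3.5992)
A(K) = -13733/247 (A(K) = (-889/247 - 5) - 47 = -2124/247 - 47 = -13733/247)
41150 - A(z(-7)) = 41150 - 1*(-13733/247) = 41150 + 13733/247 = 10177783/247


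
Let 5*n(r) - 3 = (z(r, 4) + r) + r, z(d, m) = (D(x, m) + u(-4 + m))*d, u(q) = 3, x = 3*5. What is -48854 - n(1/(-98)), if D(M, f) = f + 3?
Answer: -11969371/245 ≈ -48855.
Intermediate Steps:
x = 15
D(M, f) = 3 + f
z(d, m) = d*(6 + m) (z(d, m) = ((3 + m) + 3)*d = (6 + m)*d = d*(6 + m))
n(r) = ⅗ + 12*r/5 (n(r) = ⅗ + ((r*(6 + 4) + r) + r)/5 = ⅗ + ((r*10 + r) + r)/5 = ⅗ + ((10*r + r) + r)/5 = ⅗ + (11*r + r)/5 = ⅗ + (12*r)/5 = ⅗ + 12*r/5)
-48854 - n(1/(-98)) = -48854 - (⅗ + (12/5)/(-98)) = -48854 - (⅗ + (12/5)*(-1/98)) = -48854 - (⅗ - 6/245) = -48854 - 1*141/245 = -48854 - 141/245 = -11969371/245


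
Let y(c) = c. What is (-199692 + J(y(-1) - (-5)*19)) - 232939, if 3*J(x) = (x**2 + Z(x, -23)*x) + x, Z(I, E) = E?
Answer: -430375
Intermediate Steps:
J(x) = -22*x/3 + x**2/3 (J(x) = ((x**2 - 23*x) + x)/3 = (x**2 - 22*x)/3 = -22*x/3 + x**2/3)
(-199692 + J(y(-1) - (-5)*19)) - 232939 = (-199692 + (-1 - (-5)*19)*(-22 + (-1 - (-5)*19))/3) - 232939 = (-199692 + (-1 - 1*(-95))*(-22 + (-1 - 1*(-95)))/3) - 232939 = (-199692 + (-1 + 95)*(-22 + (-1 + 95))/3) - 232939 = (-199692 + (1/3)*94*(-22 + 94)) - 232939 = (-199692 + (1/3)*94*72) - 232939 = (-199692 + 2256) - 232939 = -197436 - 232939 = -430375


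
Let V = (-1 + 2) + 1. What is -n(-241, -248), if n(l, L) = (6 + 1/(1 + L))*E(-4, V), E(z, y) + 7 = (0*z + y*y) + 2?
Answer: 1481/247 ≈ 5.9959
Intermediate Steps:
V = 2 (V = 1 + 1 = 2)
E(z, y) = -5 + y² (E(z, y) = -7 + ((0*z + y*y) + 2) = -7 + ((0 + y²) + 2) = -7 + (y² + 2) = -7 + (2 + y²) = -5 + y²)
n(l, L) = -6 - 1/(1 + L) (n(l, L) = (6 + 1/(1 + L))*(-5 + 2²) = (6 + 1/(1 + L))*(-5 + 4) = (6 + 1/(1 + L))*(-1) = -6 - 1/(1 + L))
-n(-241, -248) = -(-7 - 6*(-248))/(1 - 248) = -(-7 + 1488)/(-247) = -(-1)*1481/247 = -1*(-1481/247) = 1481/247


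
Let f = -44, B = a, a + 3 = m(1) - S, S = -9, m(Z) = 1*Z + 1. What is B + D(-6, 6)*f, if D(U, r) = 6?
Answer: -256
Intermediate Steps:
m(Z) = 1 + Z (m(Z) = Z + 1 = 1 + Z)
a = 8 (a = -3 + ((1 + 1) - 1*(-9)) = -3 + (2 + 9) = -3 + 11 = 8)
B = 8
B + D(-6, 6)*f = 8 + 6*(-44) = 8 - 264 = -256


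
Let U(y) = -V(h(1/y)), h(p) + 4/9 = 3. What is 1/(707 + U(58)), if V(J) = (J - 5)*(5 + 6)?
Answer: 9/6605 ≈ 0.0013626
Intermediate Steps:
h(p) = 23/9 (h(p) = -4/9 + 3 = 23/9)
V(J) = -55 + 11*J (V(J) = (-5 + J)*11 = -55 + 11*J)
U(y) = 242/9 (U(y) = -(-55 + 11*(23/9)) = -(-55 + 253/9) = -1*(-242/9) = 242/9)
1/(707 + U(58)) = 1/(707 + 242/9) = 1/(6605/9) = 9/6605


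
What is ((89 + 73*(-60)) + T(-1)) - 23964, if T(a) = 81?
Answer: -28174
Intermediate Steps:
((89 + 73*(-60)) + T(-1)) - 23964 = ((89 + 73*(-60)) + 81) - 23964 = ((89 - 4380) + 81) - 23964 = (-4291 + 81) - 23964 = -4210 - 23964 = -28174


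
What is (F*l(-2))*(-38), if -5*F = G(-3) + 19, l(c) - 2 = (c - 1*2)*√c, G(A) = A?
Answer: 1216/5 - 2432*I*√2/5 ≈ 243.2 - 687.87*I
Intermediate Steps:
l(c) = 2 + √c*(-2 + c) (l(c) = 2 + (c - 1*2)*√c = 2 + (c - 2)*√c = 2 + (-2 + c)*√c = 2 + √c*(-2 + c))
F = -16/5 (F = -(-3 + 19)/5 = -⅕*16 = -16/5 ≈ -3.2000)
(F*l(-2))*(-38) = -16*(2 + (-2)^(3/2) - 2*I*√2)/5*(-38) = -16*(2 - 2*I*√2 - 2*I*√2)/5*(-38) = -16*(2 - 4*I*√2)/5*(-38) = (-32/5 + 64*I*√2/5)*(-38) = 1216/5 - 2432*I*√2/5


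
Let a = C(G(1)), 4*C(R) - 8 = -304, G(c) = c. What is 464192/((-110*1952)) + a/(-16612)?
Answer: -60119283/27866630 ≈ -2.1574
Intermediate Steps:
C(R) = -74 (C(R) = 2 + (1/4)*(-304) = 2 - 76 = -74)
a = -74
464192/((-110*1952)) + a/(-16612) = 464192/((-110*1952)) - 74/(-16612) = 464192/(-214720) - 74*(-1/16612) = 464192*(-1/214720) + 37/8306 = -7253/3355 + 37/8306 = -60119283/27866630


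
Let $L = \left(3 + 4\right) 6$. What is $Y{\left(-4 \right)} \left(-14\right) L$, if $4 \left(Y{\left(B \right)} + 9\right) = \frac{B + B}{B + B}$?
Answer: $5145$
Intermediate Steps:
$Y{\left(B \right)} = - \frac{35}{4}$ ($Y{\left(B \right)} = -9 + \frac{\left(B + B\right) \frac{1}{B + B}}{4} = -9 + \frac{2 B \frac{1}{2 B}}{4} = -9 + \frac{1}{4} \cdot 1 = -9 + \frac{1}{4} = - \frac{35}{4}$)
$L = 42$ ($L = 7 \cdot 6 = 42$)
$Y{\left(-4 \right)} \left(-14\right) L = \left(- \frac{35}{4}\right) \left(-14\right) 42 = \frac{245}{2} \cdot 42 = 5145$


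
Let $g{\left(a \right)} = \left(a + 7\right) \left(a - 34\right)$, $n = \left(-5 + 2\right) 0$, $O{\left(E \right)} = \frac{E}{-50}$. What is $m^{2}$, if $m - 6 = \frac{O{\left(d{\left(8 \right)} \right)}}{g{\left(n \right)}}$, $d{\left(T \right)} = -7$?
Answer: $\frac{104019601}{2890000} \approx 35.993$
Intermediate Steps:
$O{\left(E \right)} = - \frac{E}{50}$ ($O{\left(E \right)} = E \left(- \frac{1}{50}\right) = - \frac{E}{50}$)
$n = 0$ ($n = \left(-3\right) 0 = 0$)
$g{\left(a \right)} = \left(-34 + a\right) \left(7 + a\right)$ ($g{\left(a \right)} = \left(7 + a\right) \left(-34 + a\right) = \left(-34 + a\right) \left(7 + a\right)$)
$m = \frac{10199}{1700}$ ($m = 6 + \frac{\left(- \frac{1}{50}\right) \left(-7\right)}{-238 + 0^{2} - 0} = 6 + \frac{7}{50 \left(-238 + 0 + 0\right)} = 6 + \frac{7}{50 \left(-238\right)} = 6 + \frac{7}{50} \left(- \frac{1}{238}\right) = 6 - \frac{1}{1700} = \frac{10199}{1700} \approx 5.9994$)
$m^{2} = \left(\frac{10199}{1700}\right)^{2} = \frac{104019601}{2890000}$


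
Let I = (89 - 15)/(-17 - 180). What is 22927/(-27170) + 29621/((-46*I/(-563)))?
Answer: -44630767942389/46243340 ≈ -9.6513e+5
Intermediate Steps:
I = -74/197 (I = 74/(-197) = 74*(-1/197) = -74/197 ≈ -0.37563)
22927/(-27170) + 29621/((-46*I/(-563))) = 22927/(-27170) + 29621/((-(-3404)/(197*(-563)))) = 22927*(-1/27170) + 29621/((-(-3404)*(-1)/(197*563))) = -22927/27170 + 29621/((-46*74/110911)) = -22927/27170 + 29621/(-3404/110911) = -22927/27170 + 29621*(-110911/3404) = -22927/27170 - 3285294731/3404 = -44630767942389/46243340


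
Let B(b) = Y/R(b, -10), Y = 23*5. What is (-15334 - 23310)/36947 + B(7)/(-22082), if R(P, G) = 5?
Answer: -854186589/815863654 ≈ -1.0470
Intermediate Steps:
Y = 115
B(b) = 23 (B(b) = 115/5 = 115*(⅕) = 23)
(-15334 - 23310)/36947 + B(7)/(-22082) = (-15334 - 23310)/36947 + 23/(-22082) = -38644*1/36947 + 23*(-1/22082) = -38644/36947 - 23/22082 = -854186589/815863654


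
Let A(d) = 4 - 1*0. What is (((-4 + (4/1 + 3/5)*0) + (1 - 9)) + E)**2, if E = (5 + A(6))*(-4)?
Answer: 2304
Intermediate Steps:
A(d) = 4 (A(d) = 4 + 0 = 4)
E = -36 (E = (5 + 4)*(-4) = 9*(-4) = -36)
(((-4 + (4/1 + 3/5)*0) + (1 - 9)) + E)**2 = (((-4 + (4/1 + 3/5)*0) + (1 - 9)) - 36)**2 = (((-4 + (4*1 + 3*(1/5))*0) - 8) - 36)**2 = (((-4 + (4 + 3/5)*0) - 8) - 36)**2 = (((-4 + (23/5)*0) - 8) - 36)**2 = (((-4 + 0) - 8) - 36)**2 = ((-4 - 8) - 36)**2 = (-12 - 36)**2 = (-48)**2 = 2304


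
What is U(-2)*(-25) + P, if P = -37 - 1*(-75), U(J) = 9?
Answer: -187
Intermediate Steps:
P = 38 (P = -37 + 75 = 38)
U(-2)*(-25) + P = 9*(-25) + 38 = -225 + 38 = -187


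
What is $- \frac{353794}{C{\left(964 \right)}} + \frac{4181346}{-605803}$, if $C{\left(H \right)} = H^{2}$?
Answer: $- \frac{2050018789499}{281485152344} \approx -7.2829$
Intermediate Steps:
$- \frac{353794}{C{\left(964 \right)}} + \frac{4181346}{-605803} = - \frac{353794}{964^{2}} + \frac{4181346}{-605803} = - \frac{353794}{929296} + 4181346 \left(- \frac{1}{605803}\right) = \left(-353794\right) \frac{1}{929296} - \frac{4181346}{605803} = - \frac{176897}{464648} - \frac{4181346}{605803} = - \frac{2050018789499}{281485152344}$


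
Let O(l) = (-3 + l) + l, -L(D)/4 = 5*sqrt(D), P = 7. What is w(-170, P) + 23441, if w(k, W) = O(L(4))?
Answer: 23358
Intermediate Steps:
L(D) = -20*sqrt(D)
O(l) = -3 + 2*l
w(k, W) = -83 (w(k, W) = -3 + 2*(-20*sqrt(4)) = -3 + 2*(-20*2) = -3 + 2*(-40) = -3 - 80 = -83)
w(-170, P) + 23441 = -83 + 23441 = 23358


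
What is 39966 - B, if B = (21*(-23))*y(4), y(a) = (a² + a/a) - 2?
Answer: 47211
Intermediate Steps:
y(a) = -1 + a² (y(a) = (a² + 1) - 2 = (1 + a²) - 2 = -1 + a²)
B = -7245 (B = (21*(-23))*(-1 + 4²) = -483*(-1 + 16) = -483*15 = -7245)
39966 - B = 39966 - 1*(-7245) = 39966 + 7245 = 47211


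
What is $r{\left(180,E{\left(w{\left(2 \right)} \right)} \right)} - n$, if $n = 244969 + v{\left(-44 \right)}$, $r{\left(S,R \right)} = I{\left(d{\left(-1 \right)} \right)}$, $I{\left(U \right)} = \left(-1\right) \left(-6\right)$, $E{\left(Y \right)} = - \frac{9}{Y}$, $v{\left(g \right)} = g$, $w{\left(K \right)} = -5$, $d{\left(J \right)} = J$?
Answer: $-244919$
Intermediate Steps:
$I{\left(U \right)} = 6$
$r{\left(S,R \right)} = 6$
$n = 244925$ ($n = 244969 - 44 = 244925$)
$r{\left(180,E{\left(w{\left(2 \right)} \right)} \right)} - n = 6 - 244925 = -244919$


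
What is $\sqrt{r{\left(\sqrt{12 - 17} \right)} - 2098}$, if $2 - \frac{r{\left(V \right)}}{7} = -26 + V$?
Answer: $\sqrt{-1902 - 7 i \sqrt{5}} \approx 0.1795 - 43.612 i$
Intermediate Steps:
$r{\left(V \right)} = 196 - 7 V$ ($r{\left(V \right)} = 14 - 7 \left(-26 + V\right) = 14 - \left(-182 + 7 V\right) = 196 - 7 V$)
$\sqrt{r{\left(\sqrt{12 - 17} \right)} - 2098} = \sqrt{\left(196 - 7 \sqrt{12 - 17}\right) - 2098} = \sqrt{\left(196 - 7 \sqrt{-5}\right) - 2098} = \sqrt{\left(196 - 7 i \sqrt{5}\right) - 2098} = \sqrt{-1902 - 7 i \sqrt{5}}$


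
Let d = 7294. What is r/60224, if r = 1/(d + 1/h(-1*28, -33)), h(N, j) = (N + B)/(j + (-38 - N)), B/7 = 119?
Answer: 805/353612864448 ≈ 2.2765e-9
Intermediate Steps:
B = 833 (B = 7*119 = 833)
h(N, j) = (833 + N)/(-38 + j - N) (h(N, j) = (N + 833)/(j + (-38 - N)) = (833 + N)/(-38 + j - N))
r = 805/5871627 (r = 1/(7294 + 1/((833 - 1*28)/(-38 - 33 - (-1)*28))) = 1/(7294 + 1/((833 - 28)/(-38 - 33 - 1*(-28)))) = 1/(7294 + 1/(805/(-38 - 33 + 28))) = 1/(7294 + 1/(805/(-43))) = 1/(7294 + 1/(-1/43*805)) = 1/(7294 + 1/(-805/43)) = 1/(7294 - 43/805) = 1/(5871627/805) = 805/5871627 ≈ 0.00013710)
r/60224 = (805/5871627)/60224 = (805/5871627)*(1/60224) = 805/353612864448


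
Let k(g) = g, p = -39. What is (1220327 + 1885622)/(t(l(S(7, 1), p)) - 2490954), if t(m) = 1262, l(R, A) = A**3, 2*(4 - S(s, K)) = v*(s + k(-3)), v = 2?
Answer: -3105949/2489692 ≈ -1.2475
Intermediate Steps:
S(s, K) = 7 - s (S(s, K) = 4 - (s - 3) = 4 - (-3 + s) = 4 - (-6 + 2*s)/2 = 4 + (3 - s) = 7 - s)
(1220327 + 1885622)/(t(l(S(7, 1), p)) - 2490954) = (1220327 + 1885622)/(1262 - 2490954) = 3105949/(-2489692) = 3105949*(-1/2489692) = -3105949/2489692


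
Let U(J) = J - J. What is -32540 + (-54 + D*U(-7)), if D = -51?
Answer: -32594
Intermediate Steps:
U(J) = 0
-32540 + (-54 + D*U(-7)) = -32540 + (-54 - 51*0) = -32540 + (-54 + 0) = -32540 - 54 = -32594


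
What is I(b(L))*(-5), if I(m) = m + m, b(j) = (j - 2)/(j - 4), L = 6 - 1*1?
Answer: -30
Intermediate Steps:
L = 5 (L = 6 - 1 = 5)
b(j) = (-2 + j)/(-4 + j)
I(m) = 2*m
I(b(L))*(-5) = (2*((-2 + 5)/(-4 + 5)))*(-5) = (2*(3/1))*(-5) = (2*(1*3))*(-5) = (2*3)*(-5) = 6*(-5) = -30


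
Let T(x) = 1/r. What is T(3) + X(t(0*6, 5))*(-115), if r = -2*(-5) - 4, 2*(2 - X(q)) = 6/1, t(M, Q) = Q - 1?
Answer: 691/6 ≈ 115.17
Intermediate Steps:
t(M, Q) = -1 + Q
X(q) = -1 (X(q) = 2 - 3/1 = 2 - 3 = -1)
r = 6 (r = 10 - 4 = 6)
T(x) = ⅙ (T(x) = 1/6 = ⅙)
T(3) + X(t(0*6, 5))*(-115) = ⅙ - 1*(-115) = ⅙ + 115 = 691/6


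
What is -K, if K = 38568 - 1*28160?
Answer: -10408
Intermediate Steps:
K = 10408 (K = 38568 - 28160 = 10408)
-K = -1*10408 = -10408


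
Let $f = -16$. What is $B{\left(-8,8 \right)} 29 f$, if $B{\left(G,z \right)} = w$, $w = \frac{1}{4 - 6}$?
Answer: $232$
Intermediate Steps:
$w = - \frac{1}{2}$ ($w = \frac{1}{4 - 6} = \frac{1}{-2} = - \frac{1}{2} \approx -0.5$)
$B{\left(G,z \right)} = - \frac{1}{2}$
$B{\left(-8,8 \right)} 29 f = \left(- \frac{1}{2}\right) 29 \left(-16\right) = \left(- \frac{29}{2}\right) \left(-16\right) = 232$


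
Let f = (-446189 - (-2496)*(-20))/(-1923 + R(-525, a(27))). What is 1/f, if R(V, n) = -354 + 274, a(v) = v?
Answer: 2003/496109 ≈ 0.0040374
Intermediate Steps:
R(V, n) = -80
f = 496109/2003 (f = (-446189 - (-2496)*(-20))/(-1923 - 80) = (-446189 - 64*780)/(-2003) = (-446189 - 49920)*(-1/2003) = -496109*(-1/2003) = 496109/2003 ≈ 247.68)
1/f = 1/(496109/2003) = 2003/496109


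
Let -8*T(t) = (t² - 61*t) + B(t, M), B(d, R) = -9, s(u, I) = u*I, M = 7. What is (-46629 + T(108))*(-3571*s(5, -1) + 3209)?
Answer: -995534667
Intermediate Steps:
s(u, I) = I*u
T(t) = 9/8 - t²/8 + 61*t/8 (T(t) = -((t² - 61*t) - 9)/8 = -(-9 + t² - 61*t)/8 = 9/8 - t²/8 + 61*t/8)
(-46629 + T(108))*(-3571*s(5, -1) + 3209) = (-46629 + (9/8 - ⅛*108² + (61/8)*108))*(-(-3571)*5 + 3209) = (-46629 + (9/8 - ⅛*11664 + 1647/2))*(-3571*(-5) + 3209) = (-46629 + (9/8 - 1458 + 1647/2))*(17855 + 3209) = (-46629 - 5067/8)*21064 = -378099/8*21064 = -995534667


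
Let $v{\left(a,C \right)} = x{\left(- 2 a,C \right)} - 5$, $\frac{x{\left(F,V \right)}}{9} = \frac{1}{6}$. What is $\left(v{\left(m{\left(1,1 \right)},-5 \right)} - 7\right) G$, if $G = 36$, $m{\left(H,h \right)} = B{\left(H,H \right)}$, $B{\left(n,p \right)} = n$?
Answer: $-378$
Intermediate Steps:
$m{\left(H,h \right)} = H$
$x{\left(F,V \right)} = \frac{3}{2}$ ($x{\left(F,V \right)} = \frac{9}{6} = 9 \cdot \frac{1}{6} = \frac{3}{2}$)
$v{\left(a,C \right)} = - \frac{7}{2}$ ($v{\left(a,C \right)} = \frac{3}{2} - 5 = - \frac{7}{2}$)
$\left(v{\left(m{\left(1,1 \right)},-5 \right)} - 7\right) G = \left(- \frac{7}{2} - 7\right) 36 = \left(- \frac{21}{2}\right) 36 = -378$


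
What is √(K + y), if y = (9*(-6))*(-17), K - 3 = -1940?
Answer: I*√1019 ≈ 31.922*I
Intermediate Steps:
K = -1937 (K = 3 - 1940 = -1937)
y = 918 (y = -54*(-17) = 918)
√(K + y) = √(-1937 + 918) = √(-1019) = I*√1019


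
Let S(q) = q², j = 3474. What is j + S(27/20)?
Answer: 1390329/400 ≈ 3475.8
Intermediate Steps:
j + S(27/20) = 3474 + (27/20)² = 3474 + 729/400 = 1390329/400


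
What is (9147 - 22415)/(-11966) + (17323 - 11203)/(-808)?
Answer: -126031/19493 ≈ -6.4654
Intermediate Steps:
(9147 - 22415)/(-11966) + (17323 - 11203)/(-808) = -13268*(-1/11966) + 6120*(-1/808) = 214/193 - 765/101 = -126031/19493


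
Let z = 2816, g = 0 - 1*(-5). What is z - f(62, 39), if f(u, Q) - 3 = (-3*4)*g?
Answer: 2873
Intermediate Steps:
g = 5 (g = 0 + 5 = 5)
f(u, Q) = -57 (f(u, Q) = 3 - 3*4*5 = 3 - 12*5 = 3 - 60 = -57)
z - f(62, 39) = 2816 - 1*(-57) = 2816 + 57 = 2873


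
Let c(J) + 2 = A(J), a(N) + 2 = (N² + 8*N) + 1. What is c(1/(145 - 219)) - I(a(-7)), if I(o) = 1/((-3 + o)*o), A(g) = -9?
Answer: -969/88 ≈ -11.011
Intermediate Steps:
a(N) = -1 + N² + 8*N (a(N) = -2 + ((N² + 8*N) + 1) = -2 + (1 + N² + 8*N) = -1 + N² + 8*N)
I(o) = 1/(o*(-3 + o))
c(J) = -11 (c(J) = -2 - 9 = -11)
c(1/(145 - 219)) - I(a(-7)) = -11 - 1/((-1 + (-7)² + 8*(-7))*(-3 + (-1 + (-7)² + 8*(-7)))) = -11 - 1/((-1 + 49 - 56)*(-3 + (-1 + 49 - 56))) = -11 - 1/((-8)*(-3 - 8)) = -11 - (-1)/(8*(-11)) = -11 - (-1)*(-1)/(8*11) = -11 - 1*1/88 = -11 - 1/88 = -969/88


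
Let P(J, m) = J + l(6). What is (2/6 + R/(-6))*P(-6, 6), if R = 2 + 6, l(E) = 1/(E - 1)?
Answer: 29/5 ≈ 5.8000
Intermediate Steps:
l(E) = 1/(-1 + E)
R = 8
P(J, m) = ⅕ + J (P(J, m) = J + 1/(-1 + 6) = J + 1/5 = J + ⅕ = ⅕ + J)
(2/6 + R/(-6))*P(-6, 6) = (2/6 + 8/(-6))*(⅕ - 6) = (2*(⅙) + 8*(-⅙))*(-29/5) = (⅓ - 4/3)*(-29/5) = -1*(-29/5) = 29/5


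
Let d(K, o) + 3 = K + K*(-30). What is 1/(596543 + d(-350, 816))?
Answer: 1/606690 ≈ 1.6483e-6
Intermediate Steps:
d(K, o) = -3 - 29*K (d(K, o) = -3 + (K + K*(-30)) = -3 + (K - 30*K) = -3 - 29*K)
1/(596543 + d(-350, 816)) = 1/(596543 + (-3 - 29*(-350))) = 1/(596543 + (-3 + 10150)) = 1/(596543 + 10147) = 1/606690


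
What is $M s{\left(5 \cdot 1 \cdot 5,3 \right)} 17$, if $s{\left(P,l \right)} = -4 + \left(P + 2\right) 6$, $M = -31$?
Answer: $-83266$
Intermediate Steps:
$s{\left(P,l \right)} = 8 + 6 P$ ($s{\left(P,l \right)} = -4 + \left(2 + P\right) 6 = -4 + \left(12 + 6 P\right) = 8 + 6 P$)
$M s{\left(5 \cdot 1 \cdot 5,3 \right)} 17 = - 31 \left(8 + 6 \cdot 5 \cdot 1 \cdot 5\right) 17 = - 31 \left(8 + 6 \cdot 5 \cdot 5\right) 17 = - 31 \left(8 + 6 \cdot 25\right) 17 = - 31 \left(8 + 150\right) 17 = \left(-31\right) 158 \cdot 17 = \left(-4898\right) 17 = -83266$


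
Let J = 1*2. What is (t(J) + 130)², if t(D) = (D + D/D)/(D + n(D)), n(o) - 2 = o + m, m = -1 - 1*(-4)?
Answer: 152881/9 ≈ 16987.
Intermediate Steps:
m = 3 (m = -1 + 4 = 3)
J = 2
n(o) = 5 + o (n(o) = 2 + (o + 3) = 2 + (3 + o) = 5 + o)
t(D) = (1 + D)/(5 + 2*D) (t(D) = (D + D/D)/(D + (5 + D)) = (D + 1)/(5 + 2*D) = (1 + D)/(5 + 2*D))
(t(J) + 130)² = ((1 + 2)/(5 + 2*2) + 130)² = (3/(5 + 4) + 130)² = (3/9 + 130)² = ((⅑)*3 + 130)² = (⅓ + 130)² = (391/3)² = 152881/9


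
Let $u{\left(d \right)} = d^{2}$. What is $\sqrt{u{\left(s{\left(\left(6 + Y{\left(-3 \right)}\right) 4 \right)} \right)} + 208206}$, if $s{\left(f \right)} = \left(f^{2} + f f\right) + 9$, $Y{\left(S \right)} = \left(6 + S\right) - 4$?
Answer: $\sqrt{862687} \approx 928.81$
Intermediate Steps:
$Y{\left(S \right)} = 2 + S$
$s{\left(f \right)} = 9 + 2 f^{2}$ ($s{\left(f \right)} = \left(f^{2} + f^{2}\right) + 9 = 2 f^{2} + 9 = 9 + 2 f^{2}$)
$\sqrt{u{\left(s{\left(\left(6 + Y{\left(-3 \right)}\right) 4 \right)} \right)} + 208206} = \sqrt{\left(9 + 2 \left(\left(6 + \left(2 - 3\right)\right) 4\right)^{2}\right)^{2} + 208206} = \sqrt{\left(9 + 2 \left(\left(6 - 1\right) 4\right)^{2}\right)^{2} + 208206} = \sqrt{\left(9 + 2 \left(5 \cdot 4\right)^{2}\right)^{2} + 208206} = \sqrt{\left(9 + 2 \cdot 20^{2}\right)^{2} + 208206} = \sqrt{\left(9 + 2 \cdot 400\right)^{2} + 208206} = \sqrt{\left(9 + 800\right)^{2} + 208206} = \sqrt{809^{2} + 208206} = \sqrt{654481 + 208206} = \sqrt{862687}$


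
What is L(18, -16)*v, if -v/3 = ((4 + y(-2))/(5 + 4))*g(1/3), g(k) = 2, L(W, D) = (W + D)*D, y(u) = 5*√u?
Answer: 256/3 + 320*I*√2/3 ≈ 85.333 + 150.85*I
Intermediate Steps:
L(W, D) = D*(D + W) (L(W, D) = (D + W)*D = D*(D + W))
v = -8/3 - 10*I*√2/3 (v = -3*(4 + 5*√(-2))/(5 + 4)*2 = -3*(4 + 5*(I*√2))/9*2 = -3*(4 + 5*I*√2)*(⅑)*2 = -3*(4/9 + 5*I*√2/9)*2 = -3*(8/9 + 10*I*√2/9) = -8/3 - 10*I*√2/3 ≈ -2.6667 - 4.714*I)
L(18, -16)*v = (-16*(-16 + 18))*(-8/3 - 10*I*√2/3) = (-16*2)*(-8/3 - 10*I*√2/3) = -32*(-8/3 - 10*I*√2/3) = 256/3 + 320*I*√2/3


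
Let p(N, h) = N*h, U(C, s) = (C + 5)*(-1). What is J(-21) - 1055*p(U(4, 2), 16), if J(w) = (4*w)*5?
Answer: 151500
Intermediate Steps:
U(C, s) = -5 - C (U(C, s) = (5 + C)*(-1) = -5 - C)
J(w) = 20*w
J(-21) - 1055*p(U(4, 2), 16) = 20*(-21) - 1055*(-5 - 1*4)*16 = -420 - 1055*(-5 - 4)*16 = -420 - (-9495)*16 = -420 - 1055*(-144) = -420 + 151920 = 151500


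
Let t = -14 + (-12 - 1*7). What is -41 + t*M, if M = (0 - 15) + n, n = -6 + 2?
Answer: 586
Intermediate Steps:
n = -4
M = -19 (M = (0 - 15) - 4 = -15 - 4 = -19)
t = -33 (t = -14 + (-12 - 7) = -14 - 19 = -33)
-41 + t*M = -41 - 33*(-19) = -41 + 627 = 586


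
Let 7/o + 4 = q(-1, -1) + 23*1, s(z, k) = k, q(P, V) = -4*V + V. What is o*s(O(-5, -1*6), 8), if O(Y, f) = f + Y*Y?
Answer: 28/11 ≈ 2.5455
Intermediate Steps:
q(P, V) = -3*V
O(Y, f) = f + Y**2
o = 7/22 (o = 7/(-4 + (-3*(-1) + 23*1)) = 7/(-4 + (3 + 23)) = 7/(-4 + 26) = 7/22 ≈ 0.31818)
o*s(O(-5, -1*6), 8) = (7/22)*8 = 28/11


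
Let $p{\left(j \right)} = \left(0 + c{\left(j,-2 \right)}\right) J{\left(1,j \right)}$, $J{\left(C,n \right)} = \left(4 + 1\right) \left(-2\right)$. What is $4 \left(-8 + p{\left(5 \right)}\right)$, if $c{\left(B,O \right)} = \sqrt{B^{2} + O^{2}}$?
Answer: $-32 - 40 \sqrt{29} \approx -247.41$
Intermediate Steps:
$J{\left(C,n \right)} = -10$ ($J{\left(C,n \right)} = 5 \left(-2\right) = -10$)
$p{\left(j \right)} = - 10 \sqrt{4 + j^{2}}$ ($p{\left(j \right)} = \left(0 + \sqrt{j^{2} + \left(-2\right)^{2}}\right) \left(-10\right) = \left(0 + \sqrt{j^{2} + 4}\right) \left(-10\right) = \left(0 + \sqrt{4 + j^{2}}\right) \left(-10\right) = \sqrt{4 + j^{2}} \left(-10\right) = - 10 \sqrt{4 + j^{2}}$)
$4 \left(-8 + p{\left(5 \right)}\right) = 4 \left(-8 - 10 \sqrt{4 + 5^{2}}\right) = 4 \left(-8 - 10 \sqrt{4 + 25}\right) = 4 \left(-8 - 10 \sqrt{29}\right) = -32 - 40 \sqrt{29}$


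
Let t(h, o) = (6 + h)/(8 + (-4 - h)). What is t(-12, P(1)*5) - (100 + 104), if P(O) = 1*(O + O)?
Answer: -1635/8 ≈ -204.38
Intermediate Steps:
P(O) = 2*O (P(O) = 1*(2*O) = 2*O)
t(h, o) = (6 + h)/(4 - h)
t(-12, P(1)*5) - (100 + 104) = (-6 - 1*(-12))/(-4 - 12) - (100 + 104) = (-6 + 12)/(-16) - 1*204 = -1/16*6 - 204 = -3/8 - 204 = -1635/8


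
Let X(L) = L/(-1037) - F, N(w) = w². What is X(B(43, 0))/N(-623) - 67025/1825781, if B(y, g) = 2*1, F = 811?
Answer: -28512375288354/734858180237713 ≈ -0.038800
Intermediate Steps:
B(y, g) = 2
X(L) = -811 - L/1037 (X(L) = L/(-1037) - 1*811 = L*(-1/1037) - 811 = -L/1037 - 811 = -811 - L/1037)
X(B(43, 0))/N(-623) - 67025/1825781 = (-811 - 1/1037*2)/((-623)²) - 67025/1825781 = (-811 - 2/1037)/388129 - 67025*1/1825781 = -841009/1037*1/388129 - 67025/1825781 = -841009/402489773 - 67025/1825781 = -28512375288354/734858180237713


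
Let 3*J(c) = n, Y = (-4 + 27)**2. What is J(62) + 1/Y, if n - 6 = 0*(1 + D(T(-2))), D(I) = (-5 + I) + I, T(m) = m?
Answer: 1059/529 ≈ 2.0019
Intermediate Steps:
D(I) = -5 + 2*I
Y = 529 (Y = 23**2 = 529)
n = 6 (n = 6 + 0*(1 + (-5 + 2*(-2))) = 6 + 0*(1 + (-5 - 4)) = 6 + 0*(1 - 9) = 6 + 0*(-8) = 6 + 0 = 6)
J(c) = 2 (J(c) = (1/3)*6 = 2)
J(62) + 1/Y = 2 + 1/529 = 1059/529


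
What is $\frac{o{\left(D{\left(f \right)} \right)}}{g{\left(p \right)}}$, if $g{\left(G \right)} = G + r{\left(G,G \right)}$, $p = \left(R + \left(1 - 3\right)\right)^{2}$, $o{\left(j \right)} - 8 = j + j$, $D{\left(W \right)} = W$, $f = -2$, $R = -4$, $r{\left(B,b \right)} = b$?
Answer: $\frac{1}{18} \approx 0.055556$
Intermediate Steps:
$o{\left(j \right)} = 8 + 2 j$ ($o{\left(j \right)} = 8 + \left(j + j\right) = 8 + 2 j$)
$p = 36$ ($p = \left(-4 + \left(1 - 3\right)\right)^{2} = \left(-4 - 2\right)^{2} = \left(-6\right)^{2} = 36$)
$g{\left(G \right)} = 2 G$ ($g{\left(G \right)} = G + G = 2 G$)
$\frac{o{\left(D{\left(f \right)} \right)}}{g{\left(p \right)}} = \frac{8 + 2 \left(-2\right)}{2 \cdot 36} = \frac{8 - 4}{72} = 4 \cdot \frac{1}{72} = \frac{1}{18}$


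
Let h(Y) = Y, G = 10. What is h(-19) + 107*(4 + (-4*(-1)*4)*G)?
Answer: 17529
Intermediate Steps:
h(-19) + 107*(4 + (-4*(-1)*4)*G) = -19 + 107*(4 + (-4*(-1)*4)*10) = -19 + 107*(4 + (4*4)*10) = -19 + 107*(4 + 16*10) = -19 + 107*(4 + 160) = -19 + 107*164 = -19 + 17548 = 17529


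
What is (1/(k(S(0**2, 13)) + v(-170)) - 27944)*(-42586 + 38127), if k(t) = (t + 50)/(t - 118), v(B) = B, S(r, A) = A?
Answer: 106285780783/853 ≈ 1.2460e+8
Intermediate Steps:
k(t) = (50 + t)/(-118 + t)
(1/(k(S(0**2, 13)) + v(-170)) - 27944)*(-42586 + 38127) = (1/((50 + 13)/(-118 + 13) - 170) - 27944)*(-42586 + 38127) = (1/(63/(-105) - 170) - 27944)*(-4459) = (1/(-1/105*63 - 170) - 27944)*(-4459) = (1/(-3/5 - 170) - 27944)*(-4459) = (1/(-853/5) - 27944)*(-4459) = (-5/853 - 27944)*(-4459) = -23836237/853*(-4459) = 106285780783/853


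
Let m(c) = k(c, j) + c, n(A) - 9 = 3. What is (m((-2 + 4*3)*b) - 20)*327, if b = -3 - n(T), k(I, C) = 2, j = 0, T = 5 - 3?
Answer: -54936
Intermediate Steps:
T = 2
n(A) = 12 (n(A) = 9 + 3 = 12)
b = -15 (b = -3 - 1*12 = -3 - 12 = -15)
m(c) = 2 + c
(m((-2 + 4*3)*b) - 20)*327 = ((2 + (-2 + 4*3)*(-15)) - 20)*327 = ((2 + (-2 + 12)*(-15)) - 20)*327 = ((2 + 10*(-15)) - 20)*327 = ((2 - 150) - 20)*327 = (-148 - 20)*327 = -168*327 = -54936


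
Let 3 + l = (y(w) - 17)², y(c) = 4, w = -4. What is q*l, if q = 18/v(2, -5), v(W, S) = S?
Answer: -2988/5 ≈ -597.60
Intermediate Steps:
l = 166 (l = -3 + (4 - 17)² = -3 + (-13)² = -3 + 169 = 166)
q = -18/5 (q = 18/(-5) = 18*(-⅕) = -18/5 ≈ -3.6000)
q*l = -18/5*166 = -2988/5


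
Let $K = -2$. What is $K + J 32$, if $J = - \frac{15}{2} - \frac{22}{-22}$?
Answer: $-210$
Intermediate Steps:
$J = - \frac{13}{2}$ ($J = \left(-15\right) \frac{1}{2} - -1 = - \frac{15}{2} + 1 = - \frac{13}{2} \approx -6.5$)
$K + J 32 = -2 - 208 = -210$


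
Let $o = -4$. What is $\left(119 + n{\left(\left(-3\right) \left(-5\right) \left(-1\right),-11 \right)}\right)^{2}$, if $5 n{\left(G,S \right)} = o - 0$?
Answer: $\frac{349281}{25} \approx 13971.0$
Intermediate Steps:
$n{\left(G,S \right)} = - \frac{4}{5}$ ($n{\left(G,S \right)} = \frac{-4 - 0}{5} = \frac{-4 + 0}{5} = \frac{1}{5} \left(-4\right) = - \frac{4}{5}$)
$\left(119 + n{\left(\left(-3\right) \left(-5\right) \left(-1\right),-11 \right)}\right)^{2} = \left(119 - \frac{4}{5}\right)^{2} = \left(\frac{591}{5}\right)^{2} = \frac{349281}{25}$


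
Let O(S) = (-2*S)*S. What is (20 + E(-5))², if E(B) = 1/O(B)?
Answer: 998001/2500 ≈ 399.20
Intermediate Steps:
O(S) = -2*S²
E(B) = -1/(2*B²) (E(B) = 1/(-2*B²) = -1/(2*B²))
(20 + E(-5))² = (20 - ½/(-5)²)² = (20 - ½*1/25)² = (20 - 1/50)² = (999/50)² = 998001/2500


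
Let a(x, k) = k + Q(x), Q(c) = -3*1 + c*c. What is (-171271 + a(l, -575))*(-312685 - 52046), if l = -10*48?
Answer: -21355364781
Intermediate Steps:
Q(c) = -3 + c**2
l = -480
a(x, k) = -3 + k + x**2 (a(x, k) = k + (-3 + x**2) = -3 + k + x**2)
(-171271 + a(l, -575))*(-312685 - 52046) = (-171271 + (-3 - 575 + (-480)**2))*(-312685 - 52046) = (-171271 + (-3 - 575 + 230400))*(-364731) = (-171271 + 229822)*(-364731) = 58551*(-364731) = -21355364781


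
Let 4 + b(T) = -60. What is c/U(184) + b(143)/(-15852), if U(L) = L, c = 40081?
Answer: 158843947/729192 ≈ 217.84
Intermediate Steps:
b(T) = -64 (b(T) = -4 - 60 = -64)
c/U(184) + b(143)/(-15852) = 40081/184 - 64/(-15852) = 40081*(1/184) - 64*(-1/15852) = 40081/184 + 16/3963 = 158843947/729192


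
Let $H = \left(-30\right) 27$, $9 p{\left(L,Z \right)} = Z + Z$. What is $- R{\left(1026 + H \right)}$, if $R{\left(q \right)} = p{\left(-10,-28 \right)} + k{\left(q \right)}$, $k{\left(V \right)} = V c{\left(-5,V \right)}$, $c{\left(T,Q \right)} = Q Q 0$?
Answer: $\frac{56}{9} \approx 6.2222$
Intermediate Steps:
$c{\left(T,Q \right)} = 0$ ($c{\left(T,Q \right)} = Q^{2} \cdot 0 = 0$)
$p{\left(L,Z \right)} = \frac{2 Z}{9}$ ($p{\left(L,Z \right)} = \frac{Z + Z}{9} = \frac{2 Z}{9}$)
$H = -810$
$k{\left(V \right)} = 0$ ($k{\left(V \right)} = V 0 = 0$)
$R{\left(q \right)} = - \frac{56}{9}$ ($R{\left(q \right)} = \frac{2}{9} \left(-28\right) + 0 = - \frac{56}{9} + 0 = - \frac{56}{9}$)
$- R{\left(1026 + H \right)} = \left(-1\right) \left(- \frac{56}{9}\right) = \frac{56}{9}$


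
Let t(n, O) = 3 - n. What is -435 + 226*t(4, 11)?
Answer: -661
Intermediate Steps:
-435 + 226*t(4, 11) = -435 + 226*(3 - 1*4) = -435 + 226*(3 - 4) = -435 + 226*(-1) = -435 - 226 = -661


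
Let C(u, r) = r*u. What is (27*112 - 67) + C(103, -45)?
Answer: -1678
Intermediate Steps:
(27*112 - 67) + C(103, -45) = (27*112 - 67) - 45*103 = (3024 - 67) - 4635 = 2957 - 4635 = -1678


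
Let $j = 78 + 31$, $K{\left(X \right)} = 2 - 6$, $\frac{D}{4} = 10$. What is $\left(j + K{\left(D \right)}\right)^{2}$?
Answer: $11025$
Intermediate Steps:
$D = 40$ ($D = 4 \cdot 10 = 40$)
$K{\left(X \right)} = -4$
$j = 109$
$\left(j + K{\left(D \right)}\right)^{2} = \left(109 - 4\right)^{2} = 105^{2} = 11025$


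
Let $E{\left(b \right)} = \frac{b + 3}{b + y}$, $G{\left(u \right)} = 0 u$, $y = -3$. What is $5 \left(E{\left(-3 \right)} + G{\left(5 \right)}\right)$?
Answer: $0$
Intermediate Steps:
$G{\left(u \right)} = 0$
$E{\left(b \right)} = \frac{3 + b}{-3 + b}$ ($E{\left(b \right)} = \frac{b + 3}{b - 3} = \frac{3 + b}{-3 + b}$)
$5 \left(E{\left(-3 \right)} + G{\left(5 \right)}\right) = 5 \left(\frac{3 - 3}{-3 - 3} + 0\right) = 5 \left(\frac{1}{-6} \cdot 0 + 0\right) = 5 \left(\left(- \frac{1}{6}\right) 0 + 0\right) = 5 \left(0 + 0\right) = 5 \cdot 0 = 0$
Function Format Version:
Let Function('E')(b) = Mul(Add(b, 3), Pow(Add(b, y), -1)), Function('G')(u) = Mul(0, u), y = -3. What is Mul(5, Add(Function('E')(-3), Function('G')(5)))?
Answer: 0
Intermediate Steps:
Function('G')(u) = 0
Function('E')(b) = Mul(Pow(Add(-3, b), -1), Add(3, b)) (Function('E')(b) = Mul(Add(b, 3), Pow(Add(b, -3), -1)) = Mul(Add(3, b), Pow(Add(-3, b), -1)) = Mul(Pow(Add(-3, b), -1), Add(3, b)))
Mul(5, Add(Function('E')(-3), Function('G')(5))) = Mul(5, Add(Mul(Pow(Add(-3, -3), -1), Add(3, -3)), 0)) = Mul(5, Add(Mul(Pow(-6, -1), 0), 0)) = Mul(5, Add(Mul(Rational(-1, 6), 0), 0)) = Mul(5, Add(0, 0)) = Mul(5, 0) = 0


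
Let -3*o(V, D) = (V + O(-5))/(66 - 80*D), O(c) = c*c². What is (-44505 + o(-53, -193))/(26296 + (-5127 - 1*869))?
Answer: -517570853/236078850 ≈ -2.1924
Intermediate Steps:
O(c) = c³
o(V, D) = -(-125 + V)/(3*(66 - 80*D)) (o(V, D) = -(V + (-5)³)/(3*(66 - 80*D)) = -(V - 125)/(3*(66 - 80*D)) = -(-125 + V)/(3*(66 - 80*D)))
(-44505 + o(-53, -193))/(26296 + (-5127 - 1*869)) = (-44505 + (-125 - 53)/(6*(-33 + 40*(-193))))/(26296 + (-5127 - 1*869)) = (-44505 + (⅙)*(-178)/(-33 - 7720))/(26296 + (-5127 - 869)) = (-44505 + (⅙)*(-178)/(-7753))/(26296 - 5996) = (-44505 + (⅙)*(-1/7753)*(-178))/20300 = (-44505 + 89/23259)*(1/20300) = -1035141706/23259*1/20300 = -517570853/236078850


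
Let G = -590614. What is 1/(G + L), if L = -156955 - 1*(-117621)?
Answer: -1/629948 ≈ -1.5874e-6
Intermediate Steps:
L = -39334 (L = -156955 + 117621 = -39334)
1/(G + L) = 1/(-590614 - 39334) = 1/(-629948) = -1/629948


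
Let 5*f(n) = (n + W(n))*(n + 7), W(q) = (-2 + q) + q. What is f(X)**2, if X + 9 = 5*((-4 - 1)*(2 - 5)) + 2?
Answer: 9180900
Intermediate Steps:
W(q) = -2 + 2*q
X = 68 (X = -9 + (5*((-4 - 1)*(2 - 5)) + 2) = -9 + (5*(-5*(-3)) + 2) = -9 + (5*15 + 2) = -9 + (75 + 2) = -9 + 77 = 68)
f(n) = (-2 + 3*n)*(7 + n)/5 (f(n) = ((n + (-2 + 2*n))*(n + 7))/5 = ((-2 + 3*n)*(7 + n))/5 = (-2 + 3*n)*(7 + n)/5)
f(X)**2 = (-14/5 + (3/5)*68**2 + (19/5)*68)**2 = (-14/5 + (3/5)*4624 + 1292/5)**2 = (-14/5 + 13872/5 + 1292/5)**2 = 3030**2 = 9180900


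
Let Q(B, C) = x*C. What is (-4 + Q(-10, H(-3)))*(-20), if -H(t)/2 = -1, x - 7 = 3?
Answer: -320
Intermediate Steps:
x = 10 (x = 7 + 3 = 10)
H(t) = 2 (H(t) = -2*(-1) = 2)
Q(B, C) = 10*C
(-4 + Q(-10, H(-3)))*(-20) = (-4 + 10*2)*(-20) = (-4 + 20)*(-20) = 16*(-20) = -320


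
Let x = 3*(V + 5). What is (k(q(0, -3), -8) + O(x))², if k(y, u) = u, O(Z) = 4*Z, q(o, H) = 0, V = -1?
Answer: 1600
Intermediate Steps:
x = 12 (x = 3*(-1 + 5) = 3*4 = 12)
(k(q(0, -3), -8) + O(x))² = (-8 + 4*12)² = (-8 + 48)² = 40² = 1600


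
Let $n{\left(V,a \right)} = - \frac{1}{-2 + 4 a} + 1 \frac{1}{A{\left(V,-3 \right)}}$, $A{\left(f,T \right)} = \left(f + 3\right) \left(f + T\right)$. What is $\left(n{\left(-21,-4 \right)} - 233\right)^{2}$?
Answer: $\frac{10126598161}{186624} \approx 54262.0$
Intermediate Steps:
$A{\left(f,T \right)} = \left(3 + f\right) \left(T + f\right)$
$n{\left(V,a \right)} = \frac{1}{-9 + V^{2}} - \frac{1}{-2 + 4 a}$ ($n{\left(V,a \right)} = - \frac{1}{-2 + 4 a} + 1 \frac{1}{V^{2} + 3 \left(-3\right) + 3 V - 3 V} = - \frac{1}{-2 + 4 a} + 1 \frac{1}{V^{2} - 9 + 3 V - 3 V} = - \frac{1}{-2 + 4 a} + 1 \frac{1}{-9 + V^{2}} = - \frac{1}{-2 + 4 a} + \frac{1}{-9 + V^{2}} = \frac{1}{-9 + V^{2}} - \frac{1}{-2 + 4 a}$)
$\left(n{\left(-21,-4 \right)} - 233\right)^{2} = \left(\frac{7 - \left(-21\right)^{2} + 4 \left(-4\right)}{2 \left(-1 + 2 \left(-4\right)\right) \left(-9 + \left(-21\right)^{2}\right)} - 233\right)^{2} = \left(\frac{7 - 441 - 16}{2 \left(-1 - 8\right) \left(-9 + 441\right)} - 233\right)^{2} = \left(\frac{7 - 441 - 16}{2 \left(-9\right) 432} - 233\right)^{2} = \left(\frac{1}{2} \left(- \frac{1}{9}\right) \frac{1}{432} \left(-450\right) - 233\right)^{2} = \left(\frac{25}{432} - 233\right)^{2} = \left(- \frac{100631}{432}\right)^{2} = \frac{10126598161}{186624}$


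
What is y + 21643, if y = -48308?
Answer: -26665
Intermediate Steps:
y + 21643 = -48308 + 21643 = -26665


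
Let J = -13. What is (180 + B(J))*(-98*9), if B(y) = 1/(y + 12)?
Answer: -157878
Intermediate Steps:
B(y) = 1/(12 + y)
(180 + B(J))*(-98*9) = (180 + 1/(12 - 13))*(-98*9) = (180 + 1/(-1))*(-882) = (180 - 1)*(-882) = 179*(-882) = -157878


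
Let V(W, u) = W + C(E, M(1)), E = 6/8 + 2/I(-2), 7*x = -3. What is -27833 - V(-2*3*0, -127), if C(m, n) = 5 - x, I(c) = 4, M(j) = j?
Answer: -194869/7 ≈ -27838.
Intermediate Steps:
x = -3/7 (x = (⅐)*(-3) = -3/7 ≈ -0.42857)
E = 5/4 (E = 6/8 + 2/4 = 6*(⅛) + 2*(¼) = ¾ + ½ = 5/4 ≈ 1.2500)
C(m, n) = 38/7 (C(m, n) = 5 - 1*(-3/7) = 5 + 3/7 = 38/7)
V(W, u) = 38/7 + W (V(W, u) = W + 38/7 = 38/7 + W)
-27833 - V(-2*3*0, -127) = -27833 - (38/7 - 2*3*0) = -27833 - (38/7 - 6*0) = -27833 - (38/7 + 0) = -27833 - 1*38/7 = -27833 - 38/7 = -194869/7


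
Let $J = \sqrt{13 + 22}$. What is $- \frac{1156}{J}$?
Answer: $- \frac{1156 \sqrt{35}}{35} \approx -195.4$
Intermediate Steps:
$J = \sqrt{35} \approx 5.9161$
$- \frac{1156}{J} = - \frac{1156}{\sqrt{35}} = - 1156 \frac{\sqrt{35}}{35} = - \frac{1156 \sqrt{35}}{35}$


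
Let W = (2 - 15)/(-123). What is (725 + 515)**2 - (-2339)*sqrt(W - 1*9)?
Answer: 1537600 + 2339*I*sqrt(134562)/123 ≈ 1.5376e+6 + 6975.7*I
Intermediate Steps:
W = 13/123 (W = -13*(-1/123) = 13/123 ≈ 0.10569)
(725 + 515)**2 - (-2339)*sqrt(W - 1*9) = (725 + 515)**2 - (-2339)*sqrt(13/123 - 1*9) = 1240**2 - (-2339)*sqrt(13/123 - 9) = 1537600 - (-2339)*sqrt(-1094/123) = 1537600 - (-2339)*I*sqrt(134562)/123 = 1537600 + 2339*I*sqrt(134562)/123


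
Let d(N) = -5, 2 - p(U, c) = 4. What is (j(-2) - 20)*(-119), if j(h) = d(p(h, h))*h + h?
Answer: 1428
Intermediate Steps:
p(U, c) = -2 (p(U, c) = 2 - 1*4 = 2 - 4 = -2)
j(h) = -4*h (j(h) = -5*h + h = -4*h)
(j(-2) - 20)*(-119) = (-4*(-2) - 20)*(-119) = (8 - 20)*(-119) = -12*(-119) = 1428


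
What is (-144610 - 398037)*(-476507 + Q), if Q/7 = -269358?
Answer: 1281739268411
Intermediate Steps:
Q = -1885506 (Q = 7*(-269358) = -1885506)
(-144610 - 398037)*(-476507 + Q) = (-144610 - 398037)*(-476507 - 1885506) = -542647*(-2362013) = 1281739268411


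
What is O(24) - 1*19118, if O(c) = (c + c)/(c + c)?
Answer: -19117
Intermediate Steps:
O(c) = 1 (O(c) = (2*c)/((2*c)) = (2*c)*(1/(2*c)) = 1)
O(24) - 1*19118 = 1 - 1*19118 = 1 - 19118 = -19117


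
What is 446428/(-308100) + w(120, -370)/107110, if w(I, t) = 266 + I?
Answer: -1192449412/825014775 ≈ -1.4454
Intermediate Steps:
446428/(-308100) + w(120, -370)/107110 = 446428/(-308100) + (266 + 120)/107110 = 446428*(-1/308100) + 386*(1/107110) = -111607/77025 + 193/53555 = -1192449412/825014775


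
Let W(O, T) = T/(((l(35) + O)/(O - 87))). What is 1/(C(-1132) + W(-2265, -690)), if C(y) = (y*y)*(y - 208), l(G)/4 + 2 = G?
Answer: -237/406954814240 ≈ -5.8237e-10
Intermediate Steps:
l(G) = -8 + 4*G
W(O, T) = T*(-87 + O)/(132 + O) (W(O, T) = T/((((-8 + 4*35) + O)/(O - 87))) = T/((((-8 + 140) + O)/(-87 + O))) = T/(((132 + O)/(-87 + O))) = T*((-87 + O)/(132 + O)) = T*(-87 + O)/(132 + O))
C(y) = y²*(-208 + y)
1/(C(-1132) + W(-2265, -690)) = 1/((-1132)²*(-208 - 1132) - 690*(-87 - 2265)/(132 - 2265)) = 1/(1281424*(-1340) - 690*(-2352)/(-2133)) = 1/(-1717108160 - 690*(-1/2133)*(-2352)) = 1/(-1717108160 - 180320/237) = 1/(-406954814240/237) = -237/406954814240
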